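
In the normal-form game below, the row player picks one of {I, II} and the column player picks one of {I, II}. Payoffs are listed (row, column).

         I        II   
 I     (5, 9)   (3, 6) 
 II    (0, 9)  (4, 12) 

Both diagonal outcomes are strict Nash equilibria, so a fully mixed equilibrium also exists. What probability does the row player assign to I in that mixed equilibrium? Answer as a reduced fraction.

The row player's mix p on I must make the column player indifferent between I and II.
The column player's payoff from I: 9p + 9(1−p). From II: 6p + 12(1−p).
Set equal: 3p = 3(1−p) → p = 3/6 = 1/2.

1/2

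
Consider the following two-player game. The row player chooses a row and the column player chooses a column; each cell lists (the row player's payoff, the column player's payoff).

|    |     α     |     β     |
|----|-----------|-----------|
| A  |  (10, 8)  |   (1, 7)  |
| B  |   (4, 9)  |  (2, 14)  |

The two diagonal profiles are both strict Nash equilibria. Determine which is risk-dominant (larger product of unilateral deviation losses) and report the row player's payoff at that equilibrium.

At (A, α): the row player loses 10 − 4 = 6 by deviating; the column player loses 8 − 7 = 1. Product = 6·1 = 6.
At (B, β): the row player loses 2 − 1 = 1 by deviating; the column player loses 14 − 9 = 5. Product = 1·5 = 5.
6 > 5, so (A, α) is risk-dominant. The row player's payoff there is 10.

10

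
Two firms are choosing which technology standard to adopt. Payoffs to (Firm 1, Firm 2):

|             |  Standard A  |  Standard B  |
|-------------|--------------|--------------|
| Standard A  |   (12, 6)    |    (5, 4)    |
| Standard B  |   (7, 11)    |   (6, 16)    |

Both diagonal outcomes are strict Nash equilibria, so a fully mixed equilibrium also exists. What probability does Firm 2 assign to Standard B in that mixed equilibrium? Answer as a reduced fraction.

Firm 2's mix q on Standard A must make Firm 1 indifferent between Standard A and Standard B.
Firm 1's payoff from Standard A: 12q + 5(1−q). From Standard B: 7q + 6(1−q).
Set equal: 5q = 1(1−q) → q = 1/6.
Probability on Standard B is 1 − 1/6 = 5/6.

5/6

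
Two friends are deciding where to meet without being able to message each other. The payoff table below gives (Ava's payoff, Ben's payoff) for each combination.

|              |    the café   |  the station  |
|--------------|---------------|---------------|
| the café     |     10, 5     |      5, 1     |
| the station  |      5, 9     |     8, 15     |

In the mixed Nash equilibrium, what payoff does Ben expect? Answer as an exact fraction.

Ava mixes with probability p on the café, chosen so Ben is indifferent: 5p + 9(1−p) = 1p + 15(1−p) gives p = 3/5.
Ben's expected payoff is 5·3/5 + 9·2/5 = 33/5.

33/5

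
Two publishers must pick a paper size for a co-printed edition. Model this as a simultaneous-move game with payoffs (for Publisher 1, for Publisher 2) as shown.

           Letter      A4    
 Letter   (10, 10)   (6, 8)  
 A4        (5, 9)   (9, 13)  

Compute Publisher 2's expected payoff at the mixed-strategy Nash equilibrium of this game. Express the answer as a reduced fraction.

Publisher 1 mixes with probability p on Letter, chosen so Publisher 2 is indifferent: 10p + 9(1−p) = 8p + 13(1−p) gives p = 2/3.
Publisher 2's expected payoff is 10·2/3 + 9·1/3 = 29/3.

29/3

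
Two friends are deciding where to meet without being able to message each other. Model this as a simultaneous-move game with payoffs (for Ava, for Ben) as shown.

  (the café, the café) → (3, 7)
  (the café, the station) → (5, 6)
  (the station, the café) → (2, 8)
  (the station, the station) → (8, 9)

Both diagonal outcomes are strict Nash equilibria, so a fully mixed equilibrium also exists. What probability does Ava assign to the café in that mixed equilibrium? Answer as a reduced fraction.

Ava's mix p on the café must make Ben indifferent between the café and the station.
Ben's payoff from the café: 7p + 8(1−p). From the station: 6p + 9(1−p).
Set equal: 1p = 1(1−p) → p = 1/2.

1/2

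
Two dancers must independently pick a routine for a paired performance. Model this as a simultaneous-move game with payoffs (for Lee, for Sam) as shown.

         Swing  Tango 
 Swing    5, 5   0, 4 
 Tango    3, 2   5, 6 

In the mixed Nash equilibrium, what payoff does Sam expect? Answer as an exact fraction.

22/5

Lee mixes with probability p on Swing, chosen so Sam is indifferent: 5p + 2(1−p) = 4p + 6(1−p) gives p = 4/5.
Sam's expected payoff is 5·4/5 + 2·1/5 = 22/5.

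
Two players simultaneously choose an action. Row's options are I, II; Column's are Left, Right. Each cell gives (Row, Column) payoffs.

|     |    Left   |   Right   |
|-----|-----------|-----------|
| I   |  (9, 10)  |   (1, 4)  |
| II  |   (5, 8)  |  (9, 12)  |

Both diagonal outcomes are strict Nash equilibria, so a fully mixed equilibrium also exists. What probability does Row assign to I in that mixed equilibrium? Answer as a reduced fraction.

2/5

Row's mix p on I must make Column indifferent between Left and Right.
Column's payoff from Left: 10p + 8(1−p). From Right: 4p + 12(1−p).
Set equal: 6p = 4(1−p) → p = 4/10 = 2/5.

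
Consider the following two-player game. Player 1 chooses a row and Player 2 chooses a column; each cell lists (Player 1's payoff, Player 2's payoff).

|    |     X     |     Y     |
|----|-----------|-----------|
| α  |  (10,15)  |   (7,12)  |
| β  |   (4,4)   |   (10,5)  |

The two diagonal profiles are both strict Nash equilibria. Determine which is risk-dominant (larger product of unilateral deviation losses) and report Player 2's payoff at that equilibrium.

15

At (α, X): Player 1 loses 10 − 4 = 6 by deviating; Player 2 loses 15 − 12 = 3. Product = 6·3 = 18.
At (β, Y): Player 1 loses 10 − 7 = 3 by deviating; Player 2 loses 5 − 4 = 1. Product = 3·1 = 3.
18 > 3, so (α, X) is risk-dominant. Player 2's payoff there is 15.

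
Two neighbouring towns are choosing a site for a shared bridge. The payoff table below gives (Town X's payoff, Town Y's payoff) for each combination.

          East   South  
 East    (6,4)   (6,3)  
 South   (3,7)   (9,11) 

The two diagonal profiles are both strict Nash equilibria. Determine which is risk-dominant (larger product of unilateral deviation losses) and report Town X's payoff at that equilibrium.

9

At both East: Town X loses 6 − 3 = 3 by deviating; Town Y loses 4 − 3 = 1. Product = 3·1 = 3.
At both South: Town X loses 9 − 6 = 3 by deviating; Town Y loses 11 − 7 = 4. Product = 3·4 = 12.
12 > 3, so both South is risk-dominant. Town X's payoff there is 9.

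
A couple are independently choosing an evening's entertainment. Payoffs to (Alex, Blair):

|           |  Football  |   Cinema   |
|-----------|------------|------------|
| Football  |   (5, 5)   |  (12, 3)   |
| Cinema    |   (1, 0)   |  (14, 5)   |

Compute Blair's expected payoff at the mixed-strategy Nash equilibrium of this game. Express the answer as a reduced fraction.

Alex mixes with probability p on Football, chosen so Blair is indifferent: 5p + 0(1−p) = 3p + 5(1−p) gives p = 5/7.
Blair's expected payoff is 5·5/7 + 0·2/7 = 25/7.

25/7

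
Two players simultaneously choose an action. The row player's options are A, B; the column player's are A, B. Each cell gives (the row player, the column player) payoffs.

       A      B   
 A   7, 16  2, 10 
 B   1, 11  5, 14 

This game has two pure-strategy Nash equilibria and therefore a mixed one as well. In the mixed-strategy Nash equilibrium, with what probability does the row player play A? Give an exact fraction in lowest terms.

1/3

The row player's mix p on A must make the column player indifferent between A and B.
The column player's payoff from A: 16p + 11(1−p). From B: 10p + 14(1−p).
Set equal: 6p = 3(1−p) → p = 3/9 = 1/3.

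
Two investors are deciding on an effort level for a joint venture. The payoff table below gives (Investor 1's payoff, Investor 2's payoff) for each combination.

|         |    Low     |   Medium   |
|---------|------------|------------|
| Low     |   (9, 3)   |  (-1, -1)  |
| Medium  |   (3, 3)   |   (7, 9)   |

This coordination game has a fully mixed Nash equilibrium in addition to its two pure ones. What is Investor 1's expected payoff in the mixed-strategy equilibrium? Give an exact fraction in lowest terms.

Investor 2 mixes with probability q on Low, chosen so Investor 1 is indifferent: 9q + (-1)(1−q) = 3q + 7(1−q) gives q = 4/7.
Investor 1's expected payoff (from either row, since indifferent) is 9·4/7 + (-1)·3/7 = 33/7.

33/7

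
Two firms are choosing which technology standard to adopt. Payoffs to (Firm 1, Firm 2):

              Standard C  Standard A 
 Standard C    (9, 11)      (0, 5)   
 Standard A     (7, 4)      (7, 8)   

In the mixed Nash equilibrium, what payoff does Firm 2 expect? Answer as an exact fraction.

Firm 1 mixes with probability p on Standard C, chosen so Firm 2 is indifferent: 11p + 4(1−p) = 5p + 8(1−p) gives p = 2/5.
Firm 2's expected payoff is 11·2/5 + 4·3/5 = 34/5.

34/5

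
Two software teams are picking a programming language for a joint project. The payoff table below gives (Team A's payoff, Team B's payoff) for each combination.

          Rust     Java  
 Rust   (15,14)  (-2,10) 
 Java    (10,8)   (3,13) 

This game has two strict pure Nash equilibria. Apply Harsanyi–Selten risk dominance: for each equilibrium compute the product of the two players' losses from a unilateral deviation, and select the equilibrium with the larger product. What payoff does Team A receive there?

At both Rust: Team A loses 15 − 10 = 5 by deviating; Team B loses 14 − 10 = 4. Product = 5·4 = 20.
At both Java: Team A loses 3 − (-2) = 5 by deviating; Team B loses 13 − 8 = 5. Product = 5·5 = 25.
25 > 20, so both Java is risk-dominant. Team A's payoff there is 3.

3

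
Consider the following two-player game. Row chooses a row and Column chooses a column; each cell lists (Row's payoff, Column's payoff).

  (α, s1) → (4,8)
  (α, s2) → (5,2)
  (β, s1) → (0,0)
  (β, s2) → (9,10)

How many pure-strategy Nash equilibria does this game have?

2

(α, s1): Row gets 4 (best alternative 0); Column gets 8 (best alternative 2). Neither deviates — NE.
(β, s2): Row gets 9 (best alternative 5); Column gets 10 (best alternative 0). Neither deviates — NE.
(α, s2) is not a NE: Row would switch to β (9 > 5).
No other cell survives both best-response checks, so there are 2 pure NE.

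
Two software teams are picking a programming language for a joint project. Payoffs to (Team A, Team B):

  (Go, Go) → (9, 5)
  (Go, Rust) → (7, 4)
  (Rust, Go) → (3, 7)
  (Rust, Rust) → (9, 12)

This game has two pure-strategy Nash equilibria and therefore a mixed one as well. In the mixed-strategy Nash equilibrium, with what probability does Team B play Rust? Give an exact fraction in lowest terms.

Team B's mix q on Go must make Team A indifferent between Go and Rust.
Team A's payoff from Go: 9q + 7(1−q). From Rust: 3q + 9(1−q).
Set equal: 6q = 2(1−q) → q = 2/8 = 1/4.
Probability on Rust is 1 − 1/4 = 3/4.

3/4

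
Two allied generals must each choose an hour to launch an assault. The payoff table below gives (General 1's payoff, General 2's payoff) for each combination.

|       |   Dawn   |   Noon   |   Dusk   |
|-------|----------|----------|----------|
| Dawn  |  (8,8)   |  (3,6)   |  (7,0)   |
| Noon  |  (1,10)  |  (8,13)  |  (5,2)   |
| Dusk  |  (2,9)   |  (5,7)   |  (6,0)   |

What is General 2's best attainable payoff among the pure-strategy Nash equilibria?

13

Both Dawn is a pure NE (General 1: 8 ≥ 2; General 2: 8 ≥ 6). General 2 gets 8.
Both Noon is a pure NE (General 1: 8 ≥ 5; General 2: 13 ≥ 10). General 2 gets 13.
Every other cell has a profitable deviation for at least one player. Highest of {8, 13} is 13.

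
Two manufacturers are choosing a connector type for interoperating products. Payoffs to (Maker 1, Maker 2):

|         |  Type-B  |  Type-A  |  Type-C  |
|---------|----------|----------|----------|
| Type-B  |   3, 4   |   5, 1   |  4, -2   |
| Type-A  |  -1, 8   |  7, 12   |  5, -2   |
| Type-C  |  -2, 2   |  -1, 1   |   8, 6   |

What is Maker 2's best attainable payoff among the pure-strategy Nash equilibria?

12

Both Type-B is a pure NE (Maker 1: 3 ≥ -1; Maker 2: 4 ≥ 1). Maker 2 gets 4.
Both Type-A is a pure NE (Maker 1: 7 ≥ 5; Maker 2: 12 ≥ 8). Maker 2 gets 12.
Both Type-C is a pure NE (Maker 1: 8 ≥ 5; Maker 2: 6 ≥ 2). Maker 2 gets 6.
Every other cell has a profitable deviation for at least one player. Highest of {4, 12, 6} is 12.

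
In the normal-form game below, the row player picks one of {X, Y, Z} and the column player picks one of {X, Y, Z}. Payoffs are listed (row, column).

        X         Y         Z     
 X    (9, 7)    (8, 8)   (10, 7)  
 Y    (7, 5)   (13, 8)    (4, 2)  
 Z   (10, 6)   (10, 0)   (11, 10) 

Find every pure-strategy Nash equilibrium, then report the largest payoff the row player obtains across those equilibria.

13

Both Y is a pure NE (the row player: 13 ≥ 10; the column player: 8 ≥ 5). The row player gets 13.
Both Z is a pure NE (the row player: 11 ≥ 10; the column player: 10 ≥ 6). The row player gets 11.
Every other cell has a profitable deviation for at least one player. Highest of {13, 11} is 13.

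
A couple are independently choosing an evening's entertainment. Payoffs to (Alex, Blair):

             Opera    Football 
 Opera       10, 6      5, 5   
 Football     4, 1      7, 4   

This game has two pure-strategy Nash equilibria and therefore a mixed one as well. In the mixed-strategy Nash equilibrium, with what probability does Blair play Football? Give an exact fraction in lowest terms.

Blair's mix q on Opera must make Alex indifferent between Opera and Football.
Alex's payoff from Opera: 10q + 5(1−q). From Football: 4q + 7(1−q).
Set equal: 6q = 2(1−q) → q = 2/8 = 1/4.
Probability on Football is 1 − 1/4 = 3/4.

3/4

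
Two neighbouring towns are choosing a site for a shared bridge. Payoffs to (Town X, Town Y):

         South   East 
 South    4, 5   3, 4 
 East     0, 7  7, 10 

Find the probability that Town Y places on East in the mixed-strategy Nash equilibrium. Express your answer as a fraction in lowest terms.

Town Y's mix q on South must make Town X indifferent between South and East.
Town X's payoff from South: 4q + 3(1−q). From East: 0q + 7(1−q).
Set equal: 4q = 4(1−q) → q = 4/8 = 1/2.
Probability on East is 1 − 1/2 = 1/2.

1/2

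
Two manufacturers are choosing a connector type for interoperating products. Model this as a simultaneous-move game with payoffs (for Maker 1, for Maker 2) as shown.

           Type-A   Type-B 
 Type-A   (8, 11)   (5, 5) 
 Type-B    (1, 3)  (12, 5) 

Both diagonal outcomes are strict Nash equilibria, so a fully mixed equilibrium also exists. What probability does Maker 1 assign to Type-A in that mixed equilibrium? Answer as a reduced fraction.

1/4

Maker 1's mix p on Type-A must make Maker 2 indifferent between Type-A and Type-B.
Maker 2's payoff from Type-A: 11p + 3(1−p). From Type-B: 5p + 5(1−p).
Set equal: 6p = 2(1−p) → p = 2/8 = 1/4.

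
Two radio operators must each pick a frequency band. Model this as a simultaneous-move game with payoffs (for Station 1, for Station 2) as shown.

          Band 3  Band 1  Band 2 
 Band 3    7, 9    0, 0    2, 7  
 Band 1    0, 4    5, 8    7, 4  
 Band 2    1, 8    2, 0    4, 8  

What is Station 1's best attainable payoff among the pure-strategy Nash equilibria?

7

Both Band 3 is a pure NE (Station 1: 7 ≥ 1; Station 2: 9 ≥ 7). Station 1 gets 7.
Both Band 1 is a pure NE (Station 1: 5 ≥ 2; Station 2: 8 ≥ 4). Station 1 gets 5.
Every other cell has a profitable deviation for at least one player. Highest of {7, 5} is 7.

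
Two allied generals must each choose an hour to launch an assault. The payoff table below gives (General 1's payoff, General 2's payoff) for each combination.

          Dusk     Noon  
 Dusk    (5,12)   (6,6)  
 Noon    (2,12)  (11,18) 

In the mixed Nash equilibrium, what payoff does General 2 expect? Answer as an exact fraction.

12

General 1 mixes with probability p on Dusk, chosen so General 2 is indifferent: 12p + 12(1−p) = 6p + 18(1−p) gives p = 1/2.
General 2's expected payoff is 12·1/2 + 12·1/2 = 12.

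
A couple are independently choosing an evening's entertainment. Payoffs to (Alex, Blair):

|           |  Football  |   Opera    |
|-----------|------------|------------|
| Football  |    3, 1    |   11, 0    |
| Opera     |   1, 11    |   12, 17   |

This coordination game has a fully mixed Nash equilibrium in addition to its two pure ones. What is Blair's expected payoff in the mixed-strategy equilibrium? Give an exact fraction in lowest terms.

Alex mixes with probability p on Football, chosen so Blair is indifferent: 1p + 11(1−p) = 0p + 17(1−p) gives p = 6/7.
Blair's expected payoff is 1·6/7 + 11·1/7 = 17/7.

17/7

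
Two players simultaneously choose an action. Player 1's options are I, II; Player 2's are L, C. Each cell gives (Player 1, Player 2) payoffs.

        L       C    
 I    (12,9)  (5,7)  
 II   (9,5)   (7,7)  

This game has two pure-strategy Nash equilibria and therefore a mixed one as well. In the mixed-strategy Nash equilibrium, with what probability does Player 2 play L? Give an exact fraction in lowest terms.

2/5

Player 2's mix q on L must make Player 1 indifferent between I and II.
Player 1's payoff from I: 12q + 5(1−q). From II: 9q + 7(1−q).
Set equal: 3q = 2(1−q) → q = 2/5.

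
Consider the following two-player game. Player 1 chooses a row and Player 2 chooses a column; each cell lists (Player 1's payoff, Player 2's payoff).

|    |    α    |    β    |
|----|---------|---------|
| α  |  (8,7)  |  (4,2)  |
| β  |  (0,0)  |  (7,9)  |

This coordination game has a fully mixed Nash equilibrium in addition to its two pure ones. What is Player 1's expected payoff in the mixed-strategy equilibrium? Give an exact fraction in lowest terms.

Player 2 mixes with probability q on α, chosen so Player 1 is indifferent: 8q + 4(1−q) = 0q + 7(1−q) gives q = 3/11.
Player 1's expected payoff (from either row, since indifferent) is 8·3/11 + 4·8/11 = 56/11.

56/11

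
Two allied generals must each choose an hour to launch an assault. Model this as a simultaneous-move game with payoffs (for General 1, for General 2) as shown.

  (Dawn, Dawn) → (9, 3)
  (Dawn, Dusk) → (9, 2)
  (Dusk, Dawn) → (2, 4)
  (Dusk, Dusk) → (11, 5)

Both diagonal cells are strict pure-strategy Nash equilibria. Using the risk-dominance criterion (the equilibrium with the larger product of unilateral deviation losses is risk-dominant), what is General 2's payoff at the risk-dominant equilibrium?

At both Dawn: General 1 loses 9 − 2 = 7 by deviating; General 2 loses 3 − 2 = 1. Product = 7·1 = 7.
At both Dusk: General 1 loses 11 − 9 = 2 by deviating; General 2 loses 5 − 4 = 1. Product = 2·1 = 2.
7 > 2, so both Dawn is risk-dominant. General 2's payoff there is 3.

3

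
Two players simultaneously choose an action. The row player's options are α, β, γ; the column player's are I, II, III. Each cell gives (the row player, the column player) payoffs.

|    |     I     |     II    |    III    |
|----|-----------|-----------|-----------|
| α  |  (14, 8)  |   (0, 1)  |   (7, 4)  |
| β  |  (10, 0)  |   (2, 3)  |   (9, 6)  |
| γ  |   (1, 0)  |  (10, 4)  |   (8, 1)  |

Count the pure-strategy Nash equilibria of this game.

(α, I): the row player gets 14 (best alternative 10); the column player gets 8 (best alternative 4). Neither deviates — NE.
(β, III): the row player gets 9 (best alternative 8); the column player gets 6 (best alternative 3). Neither deviates — NE.
(γ, II): the row player gets 10 (best alternative 2); the column player gets 4 (best alternative 1). Neither deviates — NE.
(β, II) is not a NE: the row player would switch to γ (10 > 2).
No other cell survives both best-response checks, so there are 3 pure NE.

3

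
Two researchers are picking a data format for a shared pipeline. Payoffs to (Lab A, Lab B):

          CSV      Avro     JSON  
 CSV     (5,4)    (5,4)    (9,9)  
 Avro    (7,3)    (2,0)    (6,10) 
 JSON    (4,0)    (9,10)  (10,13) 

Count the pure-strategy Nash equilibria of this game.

1

Both JSON: Lab A gets 10 (best alternative 9); Lab B gets 13 (best alternative 10). Neither deviates — NE.
Both Avro is not a NE: Lab A would switch to JSON (9 > 2).
No other cell survives both best-response checks, so there is 1 pure NE.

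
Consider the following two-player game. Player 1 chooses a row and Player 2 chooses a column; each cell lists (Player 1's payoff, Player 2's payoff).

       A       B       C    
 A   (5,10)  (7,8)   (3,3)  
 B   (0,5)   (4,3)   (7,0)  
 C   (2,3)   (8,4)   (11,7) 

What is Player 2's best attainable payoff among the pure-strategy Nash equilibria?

Both A is a pure NE (Player 1: 5 ≥ 2; Player 2: 10 ≥ 8). Player 2 gets 10.
Both C is a pure NE (Player 1: 11 ≥ 7; Player 2: 7 ≥ 4). Player 2 gets 7.
Every other cell has a profitable deviation for at least one player. Highest of {10, 7} is 10.

10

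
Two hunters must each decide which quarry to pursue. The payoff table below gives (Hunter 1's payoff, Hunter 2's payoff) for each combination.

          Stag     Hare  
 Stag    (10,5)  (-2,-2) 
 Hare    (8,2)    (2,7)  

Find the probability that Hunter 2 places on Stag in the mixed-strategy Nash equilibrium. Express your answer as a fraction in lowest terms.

Hunter 2's mix q on Stag must make Hunter 1 indifferent between Stag and Hare.
Hunter 1's payoff from Stag: 10q + (-2)(1−q). From Hare: 8q + 2(1−q).
Set equal: 2q = 4(1−q) → q = 4/6 = 2/3.

2/3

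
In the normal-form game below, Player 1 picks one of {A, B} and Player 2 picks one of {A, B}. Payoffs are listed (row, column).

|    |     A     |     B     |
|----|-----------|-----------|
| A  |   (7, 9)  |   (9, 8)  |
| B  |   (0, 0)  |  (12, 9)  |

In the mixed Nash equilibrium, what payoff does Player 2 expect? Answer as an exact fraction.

81/10

Player 1 mixes with probability p on A, chosen so Player 2 is indifferent: 9p + 0(1−p) = 8p + 9(1−p) gives p = 9/10.
Player 2's expected payoff is 9·9/10 + 0·1/10 = 81/10.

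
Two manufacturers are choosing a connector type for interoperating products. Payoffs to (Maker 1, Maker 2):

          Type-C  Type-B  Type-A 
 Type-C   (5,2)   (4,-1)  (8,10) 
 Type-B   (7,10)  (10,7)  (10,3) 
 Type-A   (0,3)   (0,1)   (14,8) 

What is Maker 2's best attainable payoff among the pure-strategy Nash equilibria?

(Type-B, Type-C) is a pure NE (Maker 1: 7 ≥ 5; Maker 2: 10 ≥ 7). Maker 2 gets 10.
Both Type-A is a pure NE (Maker 1: 14 ≥ 10; Maker 2: 8 ≥ 3). Maker 2 gets 8.
Every other cell has a profitable deviation for at least one player. Highest of {10, 8} is 10.

10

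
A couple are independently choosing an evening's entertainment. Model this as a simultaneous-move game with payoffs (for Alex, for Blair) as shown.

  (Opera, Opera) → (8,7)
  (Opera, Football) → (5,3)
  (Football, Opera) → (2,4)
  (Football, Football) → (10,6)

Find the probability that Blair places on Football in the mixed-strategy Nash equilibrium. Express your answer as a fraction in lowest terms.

Blair's mix q on Opera must make Alex indifferent between Opera and Football.
Alex's payoff from Opera: 8q + 5(1−q). From Football: 2q + 10(1−q).
Set equal: 6q = 5(1−q) → q = 5/11.
Probability on Football is 1 − 5/11 = 6/11.

6/11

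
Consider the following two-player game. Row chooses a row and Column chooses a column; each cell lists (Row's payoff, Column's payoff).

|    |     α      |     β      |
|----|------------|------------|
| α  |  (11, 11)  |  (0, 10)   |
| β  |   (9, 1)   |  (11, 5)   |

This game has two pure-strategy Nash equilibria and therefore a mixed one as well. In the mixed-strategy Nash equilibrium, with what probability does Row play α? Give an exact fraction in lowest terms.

4/5

Row's mix p on α must make Column indifferent between α and β.
Column's payoff from α: 11p + 1(1−p). From β: 10p + 5(1−p).
Set equal: 1p = 4(1−p) → p = 4/5.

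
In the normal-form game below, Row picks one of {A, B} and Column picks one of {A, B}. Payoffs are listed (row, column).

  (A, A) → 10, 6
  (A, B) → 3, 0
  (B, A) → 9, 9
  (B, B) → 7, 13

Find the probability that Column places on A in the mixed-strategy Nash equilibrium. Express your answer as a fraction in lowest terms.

Column's mix q on A must make Row indifferent between A and B.
Row's payoff from A: 10q + 3(1−q). From B: 9q + 7(1−q).
Set equal: 1q = 4(1−q) → q = 4/5.

4/5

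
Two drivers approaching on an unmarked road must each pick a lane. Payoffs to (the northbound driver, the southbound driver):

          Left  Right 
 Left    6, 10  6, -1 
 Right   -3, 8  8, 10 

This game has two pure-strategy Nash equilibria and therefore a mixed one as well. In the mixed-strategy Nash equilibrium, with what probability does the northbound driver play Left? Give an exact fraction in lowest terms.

The northbound driver's mix p on Left must make the southbound driver indifferent between Left and Right.
The southbound driver's payoff from Left: 10p + 8(1−p). From Right: (-1)p + 10(1−p).
Set equal: 11p = 2(1−p) → p = 2/13.

2/13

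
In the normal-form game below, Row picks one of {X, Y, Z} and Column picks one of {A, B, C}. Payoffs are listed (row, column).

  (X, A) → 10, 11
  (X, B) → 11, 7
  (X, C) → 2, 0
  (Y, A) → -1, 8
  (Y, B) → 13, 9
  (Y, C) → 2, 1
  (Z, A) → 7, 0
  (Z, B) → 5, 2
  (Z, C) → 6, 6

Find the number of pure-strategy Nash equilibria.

(X, A): Row gets 10 (best alternative 7); Column gets 11 (best alternative 7). Neither deviates — NE.
(Y, B): Row gets 13 (best alternative 11); Column gets 9 (best alternative 8). Neither deviates — NE.
(Z, C): Row gets 6 (best alternative 2); Column gets 6 (best alternative 2). Neither deviates — NE.
(Y, A) is not a NE: Row would switch to X (10 > -1).
No other cell survives both best-response checks, so there are 3 pure NE.

3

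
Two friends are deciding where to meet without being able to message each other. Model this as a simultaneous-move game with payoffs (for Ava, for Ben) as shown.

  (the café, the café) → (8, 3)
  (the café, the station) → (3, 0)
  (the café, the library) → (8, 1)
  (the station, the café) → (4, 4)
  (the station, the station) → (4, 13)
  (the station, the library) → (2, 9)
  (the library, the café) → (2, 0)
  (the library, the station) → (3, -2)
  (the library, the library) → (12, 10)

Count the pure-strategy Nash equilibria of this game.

3

Both the café: Ava gets 8 (best alternative 4); Ben gets 3 (best alternative 1). Neither deviates — NE.
Both the station: Ava gets 4 (best alternative 3); Ben gets 13 (best alternative 9). Neither deviates — NE.
Both the library: Ava gets 12 (best alternative 8); Ben gets 10 (best alternative 0). Neither deviates — NE.
(the station, the café) is not a NE: Ava would switch to the café (8 > 4).
No other cell survives both best-response checks, so there are 3 pure NE.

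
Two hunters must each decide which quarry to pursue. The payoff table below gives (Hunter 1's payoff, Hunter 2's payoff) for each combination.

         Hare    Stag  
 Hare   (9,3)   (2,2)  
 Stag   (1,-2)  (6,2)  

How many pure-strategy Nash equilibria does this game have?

2

Both Hare: Hunter 1 gets 9 (best alternative 1); Hunter 2 gets 3 (best alternative 2). Neither deviates — NE.
Both Stag: Hunter 1 gets 6 (best alternative 2); Hunter 2 gets 2 (best alternative -2). Neither deviates — NE.
(Hare, Stag) is not a NE: Hunter 1 would switch to Stag (6 > 2).
No other cell survives both best-response checks, so there are 2 pure NE.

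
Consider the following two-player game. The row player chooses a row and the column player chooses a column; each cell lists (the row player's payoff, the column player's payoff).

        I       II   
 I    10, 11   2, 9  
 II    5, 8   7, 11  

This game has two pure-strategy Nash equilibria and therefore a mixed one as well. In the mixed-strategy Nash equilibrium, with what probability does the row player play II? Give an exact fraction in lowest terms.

2/5

The row player's mix p on I must make the column player indifferent between I and II.
The column player's payoff from I: 11p + 8(1−p). From II: 9p + 11(1−p).
Set equal: 2p = 3(1−p) → p = 3/5.
Probability on II is 1 − 3/5 = 2/5.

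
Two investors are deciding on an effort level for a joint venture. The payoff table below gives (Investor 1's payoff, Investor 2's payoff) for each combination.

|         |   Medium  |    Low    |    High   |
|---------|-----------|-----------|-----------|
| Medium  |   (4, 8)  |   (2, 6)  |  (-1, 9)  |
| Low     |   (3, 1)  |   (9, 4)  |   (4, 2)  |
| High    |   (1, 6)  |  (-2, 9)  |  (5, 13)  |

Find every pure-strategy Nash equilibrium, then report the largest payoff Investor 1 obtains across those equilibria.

9

Both Low is a pure NE (Investor 1: 9 ≥ 2; Investor 2: 4 ≥ 2). Investor 1 gets 9.
Both High is a pure NE (Investor 1: 5 ≥ 4; Investor 2: 13 ≥ 9). Investor 1 gets 5.
Every other cell has a profitable deviation for at least one player. Highest of {9, 5} is 9.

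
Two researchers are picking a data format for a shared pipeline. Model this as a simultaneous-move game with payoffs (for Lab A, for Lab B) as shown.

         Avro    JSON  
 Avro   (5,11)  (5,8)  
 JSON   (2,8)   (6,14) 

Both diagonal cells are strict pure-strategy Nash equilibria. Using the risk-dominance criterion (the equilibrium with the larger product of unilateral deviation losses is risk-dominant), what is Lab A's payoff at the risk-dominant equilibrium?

5

At both Avro: Lab A loses 5 − 2 = 3 by deviating; Lab B loses 11 − 8 = 3. Product = 3·3 = 9.
At both JSON: Lab A loses 6 − 5 = 1 by deviating; Lab B loses 14 − 8 = 6. Product = 1·6 = 6.
9 > 6, so both Avro is risk-dominant. Lab A's payoff there is 5.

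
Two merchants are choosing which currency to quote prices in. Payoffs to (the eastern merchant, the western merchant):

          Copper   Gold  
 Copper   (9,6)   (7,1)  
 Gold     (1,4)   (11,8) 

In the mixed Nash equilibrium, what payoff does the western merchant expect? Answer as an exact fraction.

The eastern merchant mixes with probability p on Copper, chosen so the western merchant is indifferent: 6p + 4(1−p) = 1p + 8(1−p) gives p = 4/9.
The western merchant's expected payoff is 6·4/9 + 4·5/9 = 44/9.

44/9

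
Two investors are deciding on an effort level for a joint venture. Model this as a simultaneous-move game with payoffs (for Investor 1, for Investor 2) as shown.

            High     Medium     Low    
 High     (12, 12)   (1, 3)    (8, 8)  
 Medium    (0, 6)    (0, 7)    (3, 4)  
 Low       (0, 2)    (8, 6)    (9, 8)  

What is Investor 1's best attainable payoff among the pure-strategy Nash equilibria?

Both High is a pure NE (Investor 1: 12 ≥ 0; Investor 2: 12 ≥ 8). Investor 1 gets 12.
Both Low is a pure NE (Investor 1: 9 ≥ 8; Investor 2: 8 ≥ 6). Investor 1 gets 9.
Every other cell has a profitable deviation for at least one player. Highest of {12, 9} is 12.

12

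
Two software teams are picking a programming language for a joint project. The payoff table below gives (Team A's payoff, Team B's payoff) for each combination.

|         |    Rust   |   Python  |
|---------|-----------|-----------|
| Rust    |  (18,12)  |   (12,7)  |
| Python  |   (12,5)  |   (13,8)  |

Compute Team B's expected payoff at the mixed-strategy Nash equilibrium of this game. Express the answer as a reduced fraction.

Team A mixes with probability p on Rust, chosen so Team B is indifferent: 12p + 5(1−p) = 7p + 8(1−p) gives p = 3/8.
Team B's expected payoff is 12·3/8 + 5·5/8 = 61/8.

61/8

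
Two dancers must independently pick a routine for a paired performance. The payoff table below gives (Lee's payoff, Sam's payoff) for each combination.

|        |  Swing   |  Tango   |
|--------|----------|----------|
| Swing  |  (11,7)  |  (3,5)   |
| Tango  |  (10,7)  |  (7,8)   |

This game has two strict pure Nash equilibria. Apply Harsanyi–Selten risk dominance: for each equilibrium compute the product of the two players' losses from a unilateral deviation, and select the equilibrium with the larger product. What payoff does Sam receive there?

At both Swing: Lee loses 11 − 10 = 1 by deviating; Sam loses 7 − 5 = 2. Product = 1·2 = 2.
At both Tango: Lee loses 7 − 3 = 4 by deviating; Sam loses 8 − 7 = 1. Product = 4·1 = 4.
4 > 2, so both Tango is risk-dominant. Sam's payoff there is 8.

8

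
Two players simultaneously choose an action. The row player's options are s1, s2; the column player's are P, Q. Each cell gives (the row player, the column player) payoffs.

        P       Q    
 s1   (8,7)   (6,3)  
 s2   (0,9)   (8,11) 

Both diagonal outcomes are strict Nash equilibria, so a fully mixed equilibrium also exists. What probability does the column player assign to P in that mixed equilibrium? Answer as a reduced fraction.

1/5

The column player's mix q on P must make the row player indifferent between s1 and s2.
The row player's payoff from s1: 8q + 6(1−q). From s2: 0q + 8(1−q).
Set equal: 8q = 2(1−q) → q = 2/10 = 1/5.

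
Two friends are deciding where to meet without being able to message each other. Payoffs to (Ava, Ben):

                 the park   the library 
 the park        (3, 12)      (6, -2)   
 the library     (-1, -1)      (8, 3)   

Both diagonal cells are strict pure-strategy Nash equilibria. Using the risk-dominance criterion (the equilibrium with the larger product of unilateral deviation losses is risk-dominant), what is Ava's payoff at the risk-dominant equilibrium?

3

At both the park: Ava loses 3 − (-1) = 4 by deviating; Ben loses 12 − (-2) = 14. Product = 4·14 = 56.
At both the library: Ava loses 8 − 6 = 2 by deviating; Ben loses 3 − (-1) = 4. Product = 2·4 = 8.
56 > 8, so both the park is risk-dominant. Ava's payoff there is 3.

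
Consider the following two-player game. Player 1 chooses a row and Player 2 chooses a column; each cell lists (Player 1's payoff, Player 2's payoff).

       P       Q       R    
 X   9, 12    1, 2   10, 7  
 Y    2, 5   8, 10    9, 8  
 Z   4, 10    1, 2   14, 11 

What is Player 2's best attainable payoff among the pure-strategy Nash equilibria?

(X, P) is a pure NE (Player 1: 9 ≥ 4; Player 2: 12 ≥ 7). Player 2 gets 12.
(Y, Q) is a pure NE (Player 1: 8 ≥ 1; Player 2: 10 ≥ 8). Player 2 gets 10.
(Z, R) is a pure NE (Player 1: 14 ≥ 10; Player 2: 11 ≥ 10). Player 2 gets 11.
Every other cell has a profitable deviation for at least one player. Highest of {12, 10, 11} is 12.

12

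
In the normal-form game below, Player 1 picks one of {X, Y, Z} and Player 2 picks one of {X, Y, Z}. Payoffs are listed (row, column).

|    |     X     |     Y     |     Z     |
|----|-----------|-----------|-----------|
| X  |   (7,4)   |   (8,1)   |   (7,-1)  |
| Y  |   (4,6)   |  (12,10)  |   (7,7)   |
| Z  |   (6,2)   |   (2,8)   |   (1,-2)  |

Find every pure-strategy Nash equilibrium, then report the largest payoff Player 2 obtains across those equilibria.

10

Both X is a pure NE (Player 1: 7 ≥ 6; Player 2: 4 ≥ 1). Player 2 gets 4.
Both Y is a pure NE (Player 1: 12 ≥ 8; Player 2: 10 ≥ 7). Player 2 gets 10.
Every other cell has a profitable deviation for at least one player. Highest of {4, 10} is 10.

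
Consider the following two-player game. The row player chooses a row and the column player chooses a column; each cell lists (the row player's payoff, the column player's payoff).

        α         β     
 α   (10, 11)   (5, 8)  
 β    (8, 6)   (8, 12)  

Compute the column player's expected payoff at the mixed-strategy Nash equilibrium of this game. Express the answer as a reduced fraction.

28/3

The row player mixes with probability p on α, chosen so the column player is indifferent: 11p + 6(1−p) = 8p + 12(1−p) gives p = 2/3.
The column player's expected payoff is 11·2/3 + 6·1/3 = 28/3.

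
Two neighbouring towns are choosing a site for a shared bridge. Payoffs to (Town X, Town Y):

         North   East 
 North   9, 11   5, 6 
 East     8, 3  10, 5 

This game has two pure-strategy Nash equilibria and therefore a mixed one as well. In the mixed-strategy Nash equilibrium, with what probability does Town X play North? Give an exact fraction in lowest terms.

2/7

Town X's mix p on North must make Town Y indifferent between North and East.
Town Y's payoff from North: 11p + 3(1−p). From East: 6p + 5(1−p).
Set equal: 5p = 2(1−p) → p = 2/7.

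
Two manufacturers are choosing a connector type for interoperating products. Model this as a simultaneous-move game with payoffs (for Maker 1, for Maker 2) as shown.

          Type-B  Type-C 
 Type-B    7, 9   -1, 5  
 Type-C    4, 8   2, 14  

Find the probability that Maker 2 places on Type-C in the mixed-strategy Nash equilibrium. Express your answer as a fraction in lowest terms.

Maker 2's mix q on Type-B must make Maker 1 indifferent between Type-B and Type-C.
Maker 1's payoff from Type-B: 7q + (-1)(1−q). From Type-C: 4q + 2(1−q).
Set equal: 3q = 3(1−q) → q = 3/6 = 1/2.
Probability on Type-C is 1 − 1/2 = 1/2.

1/2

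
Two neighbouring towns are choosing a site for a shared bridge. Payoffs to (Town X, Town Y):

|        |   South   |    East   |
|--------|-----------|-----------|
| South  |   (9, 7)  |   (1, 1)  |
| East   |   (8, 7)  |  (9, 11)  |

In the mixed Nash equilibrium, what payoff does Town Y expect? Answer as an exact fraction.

Town X mixes with probability p on South, chosen so Town Y is indifferent: 7p + 7(1−p) = 1p + 11(1−p) gives p = 2/5.
Town Y's expected payoff is 7·2/5 + 7·3/5 = 7.

7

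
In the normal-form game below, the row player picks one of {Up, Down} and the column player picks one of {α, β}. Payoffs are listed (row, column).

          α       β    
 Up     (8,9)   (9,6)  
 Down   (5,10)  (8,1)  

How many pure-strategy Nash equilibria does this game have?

1

(Up, α): the row player gets 8 (best alternative 5); the column player gets 9 (best alternative 6). Neither deviates — NE.
(Down, β) is not a NE: the row player would switch to Up (9 > 8).
No other cell survives both best-response checks, so there is 1 pure NE.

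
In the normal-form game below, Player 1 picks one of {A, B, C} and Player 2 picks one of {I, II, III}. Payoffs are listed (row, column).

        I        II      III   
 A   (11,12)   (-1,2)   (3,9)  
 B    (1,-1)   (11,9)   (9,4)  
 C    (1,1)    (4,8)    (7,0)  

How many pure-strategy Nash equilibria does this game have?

2

(A, I): Player 1 gets 11 (best alternative 1); Player 2 gets 12 (best alternative 9). Neither deviates — NE.
(B, II): Player 1 gets 11 (best alternative 4); Player 2 gets 9 (best alternative 4). Neither deviates — NE.
(C, III) is not a NE: Player 1 would switch to B (9 > 7).
No other cell survives both best-response checks, so there are 2 pure NE.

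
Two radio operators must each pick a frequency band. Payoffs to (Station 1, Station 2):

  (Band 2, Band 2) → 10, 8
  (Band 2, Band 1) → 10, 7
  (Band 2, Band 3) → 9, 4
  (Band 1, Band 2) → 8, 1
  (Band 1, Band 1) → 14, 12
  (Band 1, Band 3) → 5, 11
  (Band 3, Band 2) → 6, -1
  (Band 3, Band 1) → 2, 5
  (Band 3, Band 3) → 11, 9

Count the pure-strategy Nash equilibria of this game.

3

Both Band 2: Station 1 gets 10 (best alternative 8); Station 2 gets 8 (best alternative 7). Neither deviates — NE.
Both Band 1: Station 1 gets 14 (best alternative 10); Station 2 gets 12 (best alternative 11). Neither deviates — NE.
Both Band 3: Station 1 gets 11 (best alternative 9); Station 2 gets 9 (best alternative 5). Neither deviates — NE.
(Band 2, Band 3) is not a NE: Station 1 would switch to Band 3 (11 > 9).
No other cell survives both best-response checks, so there are 3 pure NE.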